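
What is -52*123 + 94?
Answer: -6302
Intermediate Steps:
-52*123 + 94 = -6396 + 94 = -6302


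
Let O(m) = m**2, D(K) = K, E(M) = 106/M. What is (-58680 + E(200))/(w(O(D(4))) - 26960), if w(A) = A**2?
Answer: 5867947/2670400 ≈ 2.1974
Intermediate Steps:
(-58680 + E(200))/(w(O(D(4))) - 26960) = (-58680 + 106/200)/((4**2)**2 - 26960) = (-58680 + 106*(1/200))/(16**2 - 26960) = (-58680 + 53/100)/(256 - 26960) = -5867947/100/(-26704) = -5867947/100*(-1/26704) = 5867947/2670400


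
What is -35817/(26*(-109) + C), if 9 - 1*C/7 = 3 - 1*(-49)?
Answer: 11939/1045 ≈ 11.425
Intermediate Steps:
C = -301 (C = 63 - 7*(3 - 1*(-49)) = 63 - 7*(3 + 49) = 63 - 7*52 = 63 - 364 = -301)
-35817/(26*(-109) + C) = -35817/(26*(-109) - 301) = -35817/(-2834 - 301) = -35817/(-3135) = -35817*(-1/3135) = 11939/1045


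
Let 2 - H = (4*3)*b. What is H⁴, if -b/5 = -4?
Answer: 3208542736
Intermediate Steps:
b = 20 (b = -5*(-4) = 20)
H = -238 (H = 2 - 4*3*20 = 2 - 12*20 = 2 - 1*240 = 2 - 240 = -238)
H⁴ = (-238)⁴ = 3208542736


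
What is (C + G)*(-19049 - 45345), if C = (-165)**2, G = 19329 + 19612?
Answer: -4260693404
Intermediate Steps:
G = 38941
C = 27225
(C + G)*(-19049 - 45345) = (27225 + 38941)*(-19049 - 45345) = 66166*(-64394) = -4260693404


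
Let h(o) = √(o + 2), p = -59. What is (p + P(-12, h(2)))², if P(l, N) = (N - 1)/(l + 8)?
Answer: 56169/16 ≈ 3510.6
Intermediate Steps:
h(o) = √(2 + o)
P(l, N) = (-1 + N)/(8 + l)
(p + P(-12, h(2)))² = (-59 + (-1 + √(2 + 2))/(8 - 12))² = (-59 + (-1 + √4)/(-4))² = (-59 - (-1 + 2)/4)² = (-59 - ¼*1)² = (-59 - ¼)² = (-237/4)² = 56169/16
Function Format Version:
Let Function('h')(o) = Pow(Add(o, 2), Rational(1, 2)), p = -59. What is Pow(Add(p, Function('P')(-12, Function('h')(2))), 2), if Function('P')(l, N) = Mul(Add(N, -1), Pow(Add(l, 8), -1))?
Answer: Rational(56169, 16) ≈ 3510.6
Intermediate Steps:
Function('h')(o) = Pow(Add(2, o), Rational(1, 2))
Function('P')(l, N) = Mul(Pow(Add(8, l), -1), Add(-1, N)) (Function('P')(l, N) = Mul(Add(-1, N), Pow(Add(8, l), -1)) = Mul(Pow(Add(8, l), -1), Add(-1, N)))
Pow(Add(p, Function('P')(-12, Function('h')(2))), 2) = Pow(Add(-59, Mul(Pow(Add(8, -12), -1), Add(-1, Pow(Add(2, 2), Rational(1, 2))))), 2) = Pow(Add(-59, Mul(Pow(-4, -1), Add(-1, Pow(4, Rational(1, 2))))), 2) = Pow(Add(-59, Mul(Rational(-1, 4), Add(-1, 2))), 2) = Pow(Add(-59, Mul(Rational(-1, 4), 1)), 2) = Pow(Add(-59, Rational(-1, 4)), 2) = Pow(Rational(-237, 4), 2) = Rational(56169, 16)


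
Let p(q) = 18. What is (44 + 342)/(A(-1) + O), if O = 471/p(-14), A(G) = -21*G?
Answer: 2316/283 ≈ 8.1837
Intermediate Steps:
O = 157/6 (O = 471/18 = 471*(1/18) = 157/6 ≈ 26.167)
(44 + 342)/(A(-1) + O) = (44 + 342)/(-21*(-1) + 157/6) = 386/(21 + 157/6) = 386/(283/6) = 386*(6/283) = 2316/283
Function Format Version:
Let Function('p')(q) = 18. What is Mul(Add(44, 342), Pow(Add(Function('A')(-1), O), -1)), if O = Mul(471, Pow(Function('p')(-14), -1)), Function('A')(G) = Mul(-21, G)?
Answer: Rational(2316, 283) ≈ 8.1837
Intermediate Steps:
O = Rational(157, 6) (O = Mul(471, Pow(18, -1)) = Mul(471, Rational(1, 18)) = Rational(157, 6) ≈ 26.167)
Mul(Add(44, 342), Pow(Add(Function('A')(-1), O), -1)) = Mul(Add(44, 342), Pow(Add(Mul(-21, -1), Rational(157, 6)), -1)) = Mul(386, Pow(Add(21, Rational(157, 6)), -1)) = Mul(386, Pow(Rational(283, 6), -1)) = Mul(386, Rational(6, 283)) = Rational(2316, 283)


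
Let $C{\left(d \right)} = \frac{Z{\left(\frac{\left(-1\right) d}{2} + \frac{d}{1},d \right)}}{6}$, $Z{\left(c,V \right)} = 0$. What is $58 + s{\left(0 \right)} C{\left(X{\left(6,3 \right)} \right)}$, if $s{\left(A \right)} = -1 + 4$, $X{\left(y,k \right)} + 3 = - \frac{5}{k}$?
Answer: $58$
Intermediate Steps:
$X{\left(y,k \right)} = -3 - \frac{5}{k}$
$s{\left(A \right)} = 3$
$C{\left(d \right)} = 0$ ($C{\left(d \right)} = \frac{0}{6} = 0 \cdot \frac{1}{6} = 0$)
$58 + s{\left(0 \right)} C{\left(X{\left(6,3 \right)} \right)} = 58 + 3 \cdot 0 = 58 + 0 = 58$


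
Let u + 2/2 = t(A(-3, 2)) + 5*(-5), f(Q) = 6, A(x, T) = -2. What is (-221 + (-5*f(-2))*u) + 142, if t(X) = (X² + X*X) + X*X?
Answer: 341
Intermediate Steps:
t(X) = 3*X² (t(X) = (X² + X²) + X² = 2*X² + X² = 3*X²)
u = -14 (u = -1 + (3*(-2)² + 5*(-5)) = -1 + (3*4 - 25) = -1 + (12 - 25) = -1 - 13 = -14)
(-221 + (-5*f(-2))*u) + 142 = (-221 - 5*6*(-14)) + 142 = (-221 - 30*(-14)) + 142 = (-221 + 420) + 142 = 199 + 142 = 341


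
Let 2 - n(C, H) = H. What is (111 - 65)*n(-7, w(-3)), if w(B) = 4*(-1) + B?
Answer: 414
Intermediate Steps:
w(B) = -4 + B
n(C, H) = 2 - H
(111 - 65)*n(-7, w(-3)) = (111 - 65)*(2 - (-4 - 3)) = 46*(2 - 1*(-7)) = 46*(2 + 7) = 46*9 = 414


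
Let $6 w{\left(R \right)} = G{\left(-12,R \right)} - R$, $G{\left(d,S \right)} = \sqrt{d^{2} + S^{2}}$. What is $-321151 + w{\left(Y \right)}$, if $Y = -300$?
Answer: $-321101 + 2 \sqrt{626} \approx -3.2105 \cdot 10^{5}$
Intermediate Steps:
$G{\left(d,S \right)} = \sqrt{S^{2} + d^{2}}$
$w{\left(R \right)} = - \frac{R}{6} + \frac{\sqrt{144 + R^{2}}}{6}$ ($w{\left(R \right)} = \frac{\sqrt{R^{2} + \left(-12\right)^{2}} - R}{6} = \frac{\sqrt{R^{2} + 144} - R}{6} = \frac{\sqrt{144 + R^{2}} - R}{6} = - \frac{R}{6} + \frac{\sqrt{144 + R^{2}}}{6}$)
$-321151 + w{\left(Y \right)} = -321151 - \left(-50 - \frac{\sqrt{144 + \left(-300\right)^{2}}}{6}\right) = -321151 + \left(50 + \frac{\sqrt{144 + 90000}}{6}\right) = -321151 + \left(50 + \frac{\sqrt{90144}}{6}\right) = -321151 + \left(50 + \frac{12 \sqrt{626}}{6}\right) = -321151 + \left(50 + 2 \sqrt{626}\right) = -321101 + 2 \sqrt{626}$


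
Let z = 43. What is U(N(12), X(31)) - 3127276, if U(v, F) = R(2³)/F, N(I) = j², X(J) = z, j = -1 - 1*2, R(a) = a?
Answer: -134472860/43 ≈ -3.1273e+6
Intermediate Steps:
j = -3 (j = -1 - 2 = -3)
X(J) = 43
N(I) = 9 (N(I) = (-3)² = 9)
U(v, F) = 8/F (U(v, F) = 2³/F = 8/F)
U(N(12), X(31)) - 3127276 = 8/43 - 3127276 = -134472860/43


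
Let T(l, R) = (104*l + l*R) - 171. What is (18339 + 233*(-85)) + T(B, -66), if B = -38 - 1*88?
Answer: -6425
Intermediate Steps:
B = -126 (B = -38 - 88 = -126)
T(l, R) = -171 + 104*l + R*l (T(l, R) = (104*l + R*l) - 171 = -171 + 104*l + R*l)
(18339 + 233*(-85)) + T(B, -66) = (18339 + 233*(-85)) + (-171 + 104*(-126) - 66*(-126)) = (18339 - 19805) + (-171 - 13104 + 8316) = -1466 - 4959 = -6425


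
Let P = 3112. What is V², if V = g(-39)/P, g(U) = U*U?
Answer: 2313441/9684544 ≈ 0.23888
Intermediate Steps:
g(U) = U²
V = 1521/3112 (V = (-39)²/3112 = 1521*(1/3112) = 1521/3112 ≈ 0.48875)
V² = (1521/3112)² = 2313441/9684544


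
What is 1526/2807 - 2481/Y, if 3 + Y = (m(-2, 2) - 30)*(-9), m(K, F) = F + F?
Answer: -314841/30877 ≈ -10.197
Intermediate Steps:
m(K, F) = 2*F
Y = 231 (Y = -3 + (2*2 - 30)*(-9) = -3 + (4 - 30)*(-9) = -3 - 26*(-9) = -3 + 234 = 231)
1526/2807 - 2481/Y = 1526/2807 - 2481/231 = 1526*(1/2807) - 2481*1/231 = 218/401 - 827/77 = -314841/30877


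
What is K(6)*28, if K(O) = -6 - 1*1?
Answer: -196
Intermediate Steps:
K(O) = -7 (K(O) = -6 - 1 = -7)
K(6)*28 = -7*28 = -196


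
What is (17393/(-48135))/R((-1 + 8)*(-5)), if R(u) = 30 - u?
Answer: -17393/3128775 ≈ -0.0055590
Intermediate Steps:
(17393/(-48135))/R((-1 + 8)*(-5)) = (17393/(-48135))/(30 - (-1 + 8)*(-5)) = (17393*(-1/48135))/(30 - 7*(-5)) = -17393/(48135*(30 - 1*(-35))) = -17393/(48135*(30 + 35)) = -17393/48135/65 = -17393/48135*1/65 = -17393/3128775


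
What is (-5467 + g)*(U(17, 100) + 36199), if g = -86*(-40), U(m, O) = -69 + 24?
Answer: -73284158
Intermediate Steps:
U(m, O) = -45
g = 3440
(-5467 + g)*(U(17, 100) + 36199) = (-5467 + 3440)*(-45 + 36199) = -2027*36154 = -73284158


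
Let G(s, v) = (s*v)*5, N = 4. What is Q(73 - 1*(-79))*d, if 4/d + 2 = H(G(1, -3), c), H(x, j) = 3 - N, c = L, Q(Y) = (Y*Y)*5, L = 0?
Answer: -462080/3 ≈ -1.5403e+5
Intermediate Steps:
G(s, v) = 5*s*v
Q(Y) = 5*Y² (Q(Y) = Y²*5 = 5*Y²)
c = 0
H(x, j) = -1 (H(x, j) = 3 - 1*4 = 3 - 4 = -1)
d = -4/3 (d = 4/(-2 - 1) = 4/(-3) = 4*(-⅓) = -4/3 ≈ -1.3333)
Q(73 - 1*(-79))*d = (5*(73 - 1*(-79))²)*(-4/3) = (5*(73 + 79)²)*(-4/3) = (5*152²)*(-4/3) = (5*23104)*(-4/3) = 115520*(-4/3) = -462080/3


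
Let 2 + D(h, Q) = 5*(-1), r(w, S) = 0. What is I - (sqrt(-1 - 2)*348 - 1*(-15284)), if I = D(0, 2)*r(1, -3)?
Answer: -15284 - 348*I*sqrt(3) ≈ -15284.0 - 602.75*I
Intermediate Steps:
D(h, Q) = -7 (D(h, Q) = -2 + 5*(-1) = -2 - 5 = -7)
I = 0 (I = -7*0 = 0)
I - (sqrt(-1 - 2)*348 - 1*(-15284)) = 0 - (sqrt(-1 - 2)*348 - 1*(-15284)) = 0 - (sqrt(-3)*348 + 15284) = 0 - ((I*sqrt(3))*348 + 15284) = 0 - (348*I*sqrt(3) + 15284) = 0 - (15284 + 348*I*sqrt(3)) = 0 + (-15284 - 348*I*sqrt(3)) = -15284 - 348*I*sqrt(3)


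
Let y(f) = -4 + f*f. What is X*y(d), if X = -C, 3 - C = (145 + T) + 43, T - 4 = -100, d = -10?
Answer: 8544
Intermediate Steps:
T = -96 (T = 4 - 100 = -96)
C = -89 (C = 3 - ((145 - 96) + 43) = 3 - (49 + 43) = 3 - 1*92 = 3 - 92 = -89)
y(f) = -4 + f**2
X = 89 (X = -1*(-89) = 89)
X*y(d) = 89*(-4 + (-10)**2) = 89*(-4 + 100) = 89*96 = 8544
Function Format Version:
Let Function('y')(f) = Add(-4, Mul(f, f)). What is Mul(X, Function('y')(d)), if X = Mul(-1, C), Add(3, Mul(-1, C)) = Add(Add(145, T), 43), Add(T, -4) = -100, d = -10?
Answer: 8544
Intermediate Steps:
T = -96 (T = Add(4, -100) = -96)
C = -89 (C = Add(3, Mul(-1, Add(Add(145, -96), 43))) = Add(3, Mul(-1, Add(49, 43))) = Add(3, Mul(-1, 92)) = Add(3, -92) = -89)
Function('y')(f) = Add(-4, Pow(f, 2))
X = 89 (X = Mul(-1, -89) = 89)
Mul(X, Function('y')(d)) = Mul(89, Add(-4, Pow(-10, 2))) = Mul(89, Add(-4, 100)) = Mul(89, 96) = 8544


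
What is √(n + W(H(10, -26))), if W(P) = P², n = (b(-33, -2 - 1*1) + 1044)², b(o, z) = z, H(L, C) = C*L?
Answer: √1151281 ≈ 1073.0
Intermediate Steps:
n = 1083681 (n = ((-2 - 1*1) + 1044)² = ((-2 - 1) + 1044)² = (-3 + 1044)² = 1041² = 1083681)
√(n + W(H(10, -26))) = √(1083681 + (-26*10)²) = √(1083681 + (-260)²) = √(1083681 + 67600) = √1151281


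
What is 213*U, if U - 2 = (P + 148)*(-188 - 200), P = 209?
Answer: -29503482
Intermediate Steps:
U = -138514 (U = 2 + (209 + 148)*(-188 - 200) = 2 + 357*(-388) = 2 - 138516 = -138514)
213*U = 213*(-138514) = -29503482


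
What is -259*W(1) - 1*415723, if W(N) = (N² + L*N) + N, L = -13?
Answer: -412874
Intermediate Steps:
W(N) = N² - 12*N (W(N) = (N² - 13*N) + N = N² - 12*N)
-259*W(1) - 1*415723 = -259*(-12 + 1) - 1*415723 = -259*(-11) - 415723 = 2849 - 415723 = -412874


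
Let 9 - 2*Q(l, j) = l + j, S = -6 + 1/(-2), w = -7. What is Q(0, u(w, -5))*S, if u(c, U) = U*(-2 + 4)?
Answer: -247/4 ≈ -61.750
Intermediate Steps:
S = -13/2 (S = -6 - ½ = -13/2 ≈ -6.5000)
u(c, U) = 2*U (u(c, U) = U*2 = 2*U)
Q(l, j) = 9/2 - j/2 - l/2 (Q(l, j) = 9/2 - (l + j)/2 = 9/2 - (j + l)/2 = 9/2 + (-j/2 - l/2) = 9/2 - j/2 - l/2)
Q(0, u(w, -5))*S = (9/2 - (-5) - ½*0)*(-13/2) = (9/2 - ½*(-10) + 0)*(-13/2) = (9/2 + 5 + 0)*(-13/2) = (19/2)*(-13/2) = -247/4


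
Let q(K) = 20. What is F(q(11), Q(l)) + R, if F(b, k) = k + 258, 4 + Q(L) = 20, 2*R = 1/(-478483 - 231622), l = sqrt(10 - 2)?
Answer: 389137539/1420210 ≈ 274.00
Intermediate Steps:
l = 2*sqrt(2) (l = sqrt(8) = 2*sqrt(2) ≈ 2.8284)
R = -1/1420210 (R = 1/(2*(-478483 - 231622)) = (1/2)/(-710105) = (1/2)*(-1/710105) = -1/1420210 ≈ -7.0412e-7)
Q(L) = 16 (Q(L) = -4 + 20 = 16)
F(b, k) = 258 + k
F(q(11), Q(l)) + R = (258 + 16) - 1/1420210 = 274 - 1/1420210 = 389137539/1420210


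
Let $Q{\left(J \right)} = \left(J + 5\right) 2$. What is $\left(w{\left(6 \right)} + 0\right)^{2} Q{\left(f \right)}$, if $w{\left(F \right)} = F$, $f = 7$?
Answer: $864$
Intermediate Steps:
$Q{\left(J \right)} = 10 + 2 J$ ($Q{\left(J \right)} = \left(5 + J\right) 2 = 10 + 2 J$)
$\left(w{\left(6 \right)} + 0\right)^{2} Q{\left(f \right)} = \left(6 + 0\right)^{2} \left(10 + 2 \cdot 7\right) = 6^{2} \left(10 + 14\right) = 36 \cdot 24 = 864$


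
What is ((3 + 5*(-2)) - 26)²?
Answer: 1089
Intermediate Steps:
((3 + 5*(-2)) - 26)² = ((3 - 10) - 26)² = (-7 - 26)² = (-33)² = 1089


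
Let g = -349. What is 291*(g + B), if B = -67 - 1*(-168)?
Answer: -72168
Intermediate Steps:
B = 101 (B = -67 + 168 = 101)
291*(g + B) = 291*(-349 + 101) = 291*(-248) = -72168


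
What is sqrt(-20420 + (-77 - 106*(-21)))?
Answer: 11*I*sqrt(151) ≈ 135.17*I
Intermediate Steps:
sqrt(-20420 + (-77 - 106*(-21))) = sqrt(-20420 + (-77 + 2226)) = sqrt(-20420 + 2149) = sqrt(-18271) = 11*I*sqrt(151)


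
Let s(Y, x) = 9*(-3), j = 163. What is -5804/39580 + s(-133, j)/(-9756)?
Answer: -1543199/10726180 ≈ -0.14387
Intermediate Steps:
s(Y, x) = -27
-5804/39580 + s(-133, j)/(-9756) = -5804/39580 - 27/(-9756) = -5804*1/39580 - 27*(-1/9756) = -1451/9895 + 3/1084 = -1543199/10726180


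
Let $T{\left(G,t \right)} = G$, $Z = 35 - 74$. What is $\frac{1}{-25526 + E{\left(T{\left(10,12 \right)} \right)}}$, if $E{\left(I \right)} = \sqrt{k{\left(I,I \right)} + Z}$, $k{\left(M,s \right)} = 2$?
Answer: $- \frac{25526}{651576713} - \frac{i \sqrt{37}}{651576713} \approx -3.9176 \cdot 10^{-5} - 9.3355 \cdot 10^{-9} i$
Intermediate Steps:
$Z = -39$ ($Z = 35 - 74 = -39$)
$E{\left(I \right)} = i \sqrt{37}$ ($E{\left(I \right)} = \sqrt{2 - 39} = \sqrt{-37} = i \sqrt{37}$)
$\frac{1}{-25526 + E{\left(T{\left(10,12 \right)} \right)}} = \frac{1}{-25526 + i \sqrt{37}}$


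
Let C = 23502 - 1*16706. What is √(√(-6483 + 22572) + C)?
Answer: √(6796 + √16089) ≈ 83.204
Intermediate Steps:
C = 6796 (C = 23502 - 16706 = 6796)
√(√(-6483 + 22572) + C) = √(√(-6483 + 22572) + 6796) = √(√16089 + 6796) = √(6796 + √16089)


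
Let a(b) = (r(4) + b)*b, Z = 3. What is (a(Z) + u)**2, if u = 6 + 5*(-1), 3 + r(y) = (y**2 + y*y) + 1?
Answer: 10000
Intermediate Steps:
r(y) = -2 + 2*y**2 (r(y) = -3 + ((y**2 + y*y) + 1) = -3 + ((y**2 + y**2) + 1) = -3 + (2*y**2 + 1) = -3 + (1 + 2*y**2) = -2 + 2*y**2)
u = 1 (u = 6 - 5 = 1)
a(b) = b*(30 + b) (a(b) = ((-2 + 2*4**2) + b)*b = ((-2 + 2*16) + b)*b = ((-2 + 32) + b)*b = (30 + b)*b = b*(30 + b))
(a(Z) + u)**2 = (3*(30 + 3) + 1)**2 = (3*33 + 1)**2 = (99 + 1)**2 = 100**2 = 10000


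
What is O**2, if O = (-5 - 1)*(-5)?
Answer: 900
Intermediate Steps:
O = 30 (O = -6*(-5) = 30)
O**2 = 30**2 = 900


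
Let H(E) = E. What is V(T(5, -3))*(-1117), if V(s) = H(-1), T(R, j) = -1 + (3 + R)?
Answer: 1117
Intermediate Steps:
T(R, j) = 2 + R
V(s) = -1
V(T(5, -3))*(-1117) = -1*(-1117) = 1117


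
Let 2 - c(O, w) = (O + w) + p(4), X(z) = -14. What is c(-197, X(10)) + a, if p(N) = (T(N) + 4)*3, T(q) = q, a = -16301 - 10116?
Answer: -26228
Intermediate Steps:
a = -26417
p(N) = 12 + 3*N (p(N) = (N + 4)*3 = (4 + N)*3 = 12 + 3*N)
c(O, w) = -22 - O - w (c(O, w) = 2 - ((O + w) + (12 + 3*4)) = 2 - ((O + w) + (12 + 12)) = 2 - ((O + w) + 24) = 2 - (24 + O + w) = 2 + (-24 - O - w) = -22 - O - w)
c(-197, X(10)) + a = (-22 - 1*(-197) - 1*(-14)) - 26417 = (-22 + 197 + 14) - 26417 = 189 - 26417 = -26228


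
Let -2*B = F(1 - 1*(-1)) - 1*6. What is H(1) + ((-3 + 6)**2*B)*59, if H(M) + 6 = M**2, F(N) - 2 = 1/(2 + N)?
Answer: 7925/8 ≈ 990.63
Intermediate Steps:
F(N) = 2 + 1/(2 + N)
B = 15/8 (B = -((5 + 2*(1 - 1*(-1)))/(2 + (1 - 1*(-1))) - 1*6)/2 = -((5 + 2*(1 + 1))/(2 + (1 + 1)) - 6)/2 = -((5 + 2*2)/(2 + 2) - 6)/2 = -((5 + 4)/4 - 6)/2 = -((1/4)*9 - 6)/2 = -(9/4 - 6)/2 = -1/2*(-15/4) = 15/8 ≈ 1.8750)
H(M) = -6 + M**2
H(1) + ((-3 + 6)**2*B)*59 = (-6 + 1**2) + ((-3 + 6)**2*(15/8))*59 = (-6 + 1) + (3**2*(15/8))*59 = -5 + (9*(15/8))*59 = -5 + (135/8)*59 = -5 + 7965/8 = 7925/8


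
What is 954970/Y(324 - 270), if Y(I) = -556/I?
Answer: -12892095/139 ≈ -92749.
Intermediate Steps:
954970/Y(324 - 270) = 954970/((-556/(324 - 270))) = 954970/((-556/54)) = 954970/((-556*1/54)) = 954970/(-278/27) = 954970*(-27/278) = -12892095/139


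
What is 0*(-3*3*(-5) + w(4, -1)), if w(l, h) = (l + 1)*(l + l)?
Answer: 0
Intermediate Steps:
w(l, h) = 2*l*(1 + l) (w(l, h) = (1 + l)*(2*l) = 2*l*(1 + l))
0*(-3*3*(-5) + w(4, -1)) = 0*(-3*3*(-5) + 2*4*(1 + 4)) = 0*(-9*(-5) + 2*4*5) = 0*(45 + 40) = 0*85 = 0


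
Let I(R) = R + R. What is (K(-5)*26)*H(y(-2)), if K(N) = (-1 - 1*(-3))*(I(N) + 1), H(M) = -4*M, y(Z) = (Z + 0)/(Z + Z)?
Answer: 936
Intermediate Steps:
I(R) = 2*R
y(Z) = ½ (y(Z) = Z/((2*Z)) = Z*(1/(2*Z)) = ½)
K(N) = 2 + 4*N (K(N) = (-1 - 1*(-3))*(2*N + 1) = (-1 + 3)*(1 + 2*N) = 2*(1 + 2*N) = 2 + 4*N)
(K(-5)*26)*H(y(-2)) = ((2 + 4*(-5))*26)*(-4*½) = ((2 - 20)*26)*(-2) = -18*26*(-2) = -468*(-2) = 936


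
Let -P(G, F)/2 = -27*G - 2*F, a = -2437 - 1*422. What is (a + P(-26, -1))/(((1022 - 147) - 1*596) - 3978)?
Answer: 4267/3699 ≈ 1.1536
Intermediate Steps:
a = -2859 (a = -2437 - 422 = -2859)
P(G, F) = 4*F + 54*G (P(G, F) = -2*(-27*G - 2*F) = 4*F + 54*G)
(a + P(-26, -1))/(((1022 - 147) - 1*596) - 3978) = (-2859 + (4*(-1) + 54*(-26)))/(((1022 - 147) - 1*596) - 3978) = (-2859 + (-4 - 1404))/((875 - 596) - 3978) = (-2859 - 1408)/(279 - 3978) = -4267/(-3699) = -4267*(-1/3699) = 4267/3699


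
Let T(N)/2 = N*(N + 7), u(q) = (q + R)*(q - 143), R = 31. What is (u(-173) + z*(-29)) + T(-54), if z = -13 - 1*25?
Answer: 51050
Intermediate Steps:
u(q) = (-143 + q)*(31 + q) (u(q) = (q + 31)*(q - 143) = (31 + q)*(-143 + q) = (-143 + q)*(31 + q))
T(N) = 2*N*(7 + N) (T(N) = 2*(N*(N + 7)) = 2*(N*(7 + N)) = 2*N*(7 + N))
z = -38 (z = -13 - 25 = -38)
(u(-173) + z*(-29)) + T(-54) = ((-4433 + (-173)**2 - 112*(-173)) - 38*(-29)) + 2*(-54)*(7 - 54) = ((-4433 + 29929 + 19376) + 1102) + 2*(-54)*(-47) = (44872 + 1102) + 5076 = 45974 + 5076 = 51050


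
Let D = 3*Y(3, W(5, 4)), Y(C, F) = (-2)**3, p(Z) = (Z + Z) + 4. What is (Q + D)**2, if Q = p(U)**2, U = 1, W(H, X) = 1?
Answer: 144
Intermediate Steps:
p(Z) = 4 + 2*Z (p(Z) = 2*Z + 4 = 4 + 2*Z)
Y(C, F) = -8
D = -24 (D = 3*(-8) = -24)
Q = 36 (Q = (4 + 2*1)**2 = (4 + 2)**2 = 6**2 = 36)
(Q + D)**2 = (36 - 24)**2 = 12**2 = 144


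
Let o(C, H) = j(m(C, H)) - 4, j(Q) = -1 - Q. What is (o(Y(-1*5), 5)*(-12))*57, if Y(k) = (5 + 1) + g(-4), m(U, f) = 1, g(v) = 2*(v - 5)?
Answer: 4104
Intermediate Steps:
g(v) = -10 + 2*v (g(v) = 2*(-5 + v) = -10 + 2*v)
Y(k) = -12 (Y(k) = (5 + 1) + (-10 + 2*(-4)) = 6 + (-10 - 8) = 6 - 18 = -12)
o(C, H) = -6 (o(C, H) = (-1 - 1*1) - 4 = (-1 - 1) - 4 = -2 - 4 = -6)
(o(Y(-1*5), 5)*(-12))*57 = -6*(-12)*57 = 72*57 = 4104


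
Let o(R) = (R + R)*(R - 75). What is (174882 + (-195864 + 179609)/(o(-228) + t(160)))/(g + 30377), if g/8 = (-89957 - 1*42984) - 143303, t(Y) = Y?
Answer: -24191061041/301496250600 ≈ -0.080237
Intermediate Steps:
g = -2209952 (g = 8*((-89957 - 1*42984) - 143303) = 8*((-89957 - 42984) - 143303) = 8*(-132941 - 143303) = 8*(-276244) = -2209952)
o(R) = 2*R*(-75 + R) (o(R) = (2*R)*(-75 + R) = 2*R*(-75 + R))
(174882 + (-195864 + 179609)/(o(-228) + t(160)))/(g + 30377) = (174882 + (-195864 + 179609)/(2*(-228)*(-75 - 228) + 160))/(-2209952 + 30377) = (174882 - 16255/(2*(-228)*(-303) + 160))/(-2179575) = (174882 - 16255/(138168 + 160))*(-1/2179575) = (174882 - 16255/138328)*(-1/2179575) = (24191061041/138328)*(-1/2179575) = -24191061041/301496250600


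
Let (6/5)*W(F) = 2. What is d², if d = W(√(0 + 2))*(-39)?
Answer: 4225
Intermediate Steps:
W(F) = 5/3 (W(F) = (⅚)*2 = 5/3)
d = -65 (d = (5/3)*(-39) = -65)
d² = (-65)² = 4225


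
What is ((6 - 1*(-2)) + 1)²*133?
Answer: 10773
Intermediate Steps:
((6 - 1*(-2)) + 1)²*133 = ((6 + 2) + 1)²*133 = (8 + 1)²*133 = 9²*133 = 81*133 = 10773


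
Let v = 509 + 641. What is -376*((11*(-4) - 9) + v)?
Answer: -412472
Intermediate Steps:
v = 1150
-376*((11*(-4) - 9) + v) = -376*((11*(-4) - 9) + 1150) = -376*((-44 - 9) + 1150) = -376*(-53 + 1150) = -376*1097 = -412472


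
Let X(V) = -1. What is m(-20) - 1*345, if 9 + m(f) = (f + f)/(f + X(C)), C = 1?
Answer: -7394/21 ≈ -352.10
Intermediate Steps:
m(f) = -9 + 2*f/(-1 + f) (m(f) = -9 + (f + f)/(f - 1) = -9 + (2*f)/(-1 + f) = -9 + 2*f/(-1 + f))
m(-20) - 1*345 = (9 - 7*(-20))/(-1 - 20) - 1*345 = (9 + 140)/(-21) - 345 = -1/21*149 - 345 = -149/21 - 345 = -7394/21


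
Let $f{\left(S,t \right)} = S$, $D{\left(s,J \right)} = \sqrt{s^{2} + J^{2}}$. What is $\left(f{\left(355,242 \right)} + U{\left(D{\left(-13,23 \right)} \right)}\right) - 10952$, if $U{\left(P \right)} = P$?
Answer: $-10597 + \sqrt{698} \approx -10571.0$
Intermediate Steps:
$D{\left(s,J \right)} = \sqrt{J^{2} + s^{2}}$
$\left(f{\left(355,242 \right)} + U{\left(D{\left(-13,23 \right)} \right)}\right) - 10952 = \left(355 + \sqrt{23^{2} + \left(-13\right)^{2}}\right) - 10952 = \left(355 + \sqrt{529 + 169}\right) - 10952 = \left(355 + \sqrt{698}\right) - 10952 = -10597 + \sqrt{698}$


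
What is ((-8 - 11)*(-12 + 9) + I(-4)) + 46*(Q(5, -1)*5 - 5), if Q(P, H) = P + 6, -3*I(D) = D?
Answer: 7075/3 ≈ 2358.3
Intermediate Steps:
I(D) = -D/3
Q(P, H) = 6 + P
((-8 - 11)*(-12 + 9) + I(-4)) + 46*(Q(5, -1)*5 - 5) = ((-8 - 11)*(-12 + 9) - ⅓*(-4)) + 46*((6 + 5)*5 - 5) = (-19*(-3) + 4/3) + 46*(11*5 - 5) = (57 + 4/3) + 46*(55 - 5) = 175/3 + 46*50 = 175/3 + 2300 = 7075/3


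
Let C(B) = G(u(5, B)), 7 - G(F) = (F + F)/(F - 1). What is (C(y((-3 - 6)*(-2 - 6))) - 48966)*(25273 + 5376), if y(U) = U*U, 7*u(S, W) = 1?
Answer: -4501602524/3 ≈ -1.5005e+9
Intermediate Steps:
u(S, W) = 1/7 (u(S, W) = (1/7)*1 = 1/7)
G(F) = 7 - 2*F/(-1 + F) (G(F) = 7 - (F + F)/(F - 1) = 7 - 2*F/(-1 + F))
y(U) = U**2
C(B) = 22/3 (C(B) = (-7 + 5*(1/7))/(-1 + 1/7) = (-7 + 5/7)/(-6/7) = -7/6*(-44/7) = 22/3)
(C(y((-3 - 6)*(-2 - 6))) - 48966)*(25273 + 5376) = (22/3 - 48966)*(25273 + 5376) = -146876/3*30649 = -4501602524/3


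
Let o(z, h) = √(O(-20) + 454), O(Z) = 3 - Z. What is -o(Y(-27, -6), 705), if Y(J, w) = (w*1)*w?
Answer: -3*√53 ≈ -21.840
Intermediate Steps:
Y(J, w) = w² (Y(J, w) = w*w = w²)
o(z, h) = 3*√53 (o(z, h) = √((3 - 1*(-20)) + 454) = √((3 + 20) + 454) = √(23 + 454) = √477 = 3*√53)
-o(Y(-27, -6), 705) = -3*√53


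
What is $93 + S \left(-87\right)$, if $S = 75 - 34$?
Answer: $-3474$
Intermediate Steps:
$S = 41$ ($S = 75 - 34 = 41$)
$93 + S \left(-87\right) = 93 + 41 \left(-87\right) = 93 - 3567 = -3474$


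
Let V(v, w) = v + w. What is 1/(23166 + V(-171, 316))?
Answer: 1/23311 ≈ 4.2898e-5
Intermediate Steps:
1/(23166 + V(-171, 316)) = 1/(23166 + (-171 + 316)) = 1/(23166 + 145) = 1/23311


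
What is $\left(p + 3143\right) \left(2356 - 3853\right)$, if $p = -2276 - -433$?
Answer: $-1946100$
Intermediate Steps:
$p = -1843$ ($p = -2276 + 433 = -1843$)
$\left(p + 3143\right) \left(2356 - 3853\right) = \left(-1843 + 3143\right) \left(2356 - 3853\right) = 1300 \left(-1497\right) = -1946100$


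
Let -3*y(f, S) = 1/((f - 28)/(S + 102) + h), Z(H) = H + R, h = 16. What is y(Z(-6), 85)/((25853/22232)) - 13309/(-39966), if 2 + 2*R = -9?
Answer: 640336250963/2033762697730 ≈ 0.31485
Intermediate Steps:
R = -11/2 (R = -1 + (½)*(-9) = -1 - 9/2 = -11/2 ≈ -5.5000)
Z(H) = -11/2 + H (Z(H) = H - 11/2 = -11/2 + H)
y(f, S) = -1/(3*(16 + (-28 + f)/(102 + S))) (y(f, S) = -1/(3*((f - 28)/(S + 102) + 16)) = -1/(3*((-28 + f)/(102 + S) + 16)) = -1/(3*(16 + (-28 + f)/(102 + S))))
y(Z(-6), 85)/((25853/22232)) - 13309/(-39966) = ((-102 - 1*85)/(3*(1604 + (-11/2 - 6) + 16*85)))/((25853/22232)) - 13309/(-39966) = ((-102 - 85)/(3*(1604 - 23/2 + 1360)))/((25853*(1/22232))) - 13309*(-1/39966) = ((⅓)*(-187)/(5905/2))/(25853/22232) + 13309/39966 = ((⅓)*(2/5905)*(-187))*(22232/25853) + 13309/39966 = -374/17715*22232/25853 + 13309/39966 = -8314768/457985895 + 13309/39966 = 640336250963/2033762697730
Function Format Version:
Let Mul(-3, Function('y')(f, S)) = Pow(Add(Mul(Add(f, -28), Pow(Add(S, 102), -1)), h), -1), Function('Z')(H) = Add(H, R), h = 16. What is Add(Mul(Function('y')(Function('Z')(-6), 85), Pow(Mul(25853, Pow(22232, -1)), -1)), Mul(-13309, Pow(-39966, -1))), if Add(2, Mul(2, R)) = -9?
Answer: Rational(640336250963, 2033762697730) ≈ 0.31485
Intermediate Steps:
R = Rational(-11, 2) (R = Add(-1, Mul(Rational(1, 2), -9)) = Add(-1, Rational(-9, 2)) = Rational(-11, 2) ≈ -5.5000)
Function('Z')(H) = Add(Rational(-11, 2), H) (Function('Z')(H) = Add(H, Rational(-11, 2)) = Add(Rational(-11, 2), H))
Function('y')(f, S) = Mul(Rational(-1, 3), Pow(Add(16, Mul(Pow(Add(102, S), -1), Add(-28, f))), -1)) (Function('y')(f, S) = Mul(Rational(-1, 3), Pow(Add(Mul(Add(f, -28), Pow(Add(S, 102), -1)), 16), -1)) = Mul(Rational(-1, 3), Pow(Add(Mul(Add(-28, f), Pow(Add(102, S), -1)), 16), -1)) = Mul(Rational(-1, 3), Pow(Add(Mul(Pow(Add(102, S), -1), Add(-28, f)), 16), -1)) = Mul(Rational(-1, 3), Pow(Add(16, Mul(Pow(Add(102, S), -1), Add(-28, f))), -1)))
Add(Mul(Function('y')(Function('Z')(-6), 85), Pow(Mul(25853, Pow(22232, -1)), -1)), Mul(-13309, Pow(-39966, -1))) = Add(Mul(Mul(Rational(1, 3), Pow(Add(1604, Add(Rational(-11, 2), -6), Mul(16, 85)), -1), Add(-102, Mul(-1, 85))), Pow(Mul(25853, Pow(22232, -1)), -1)), Mul(-13309, Pow(-39966, -1))) = Add(Mul(Mul(Rational(1, 3), Pow(Add(1604, Rational(-23, 2), 1360), -1), Add(-102, -85)), Pow(Mul(25853, Rational(1, 22232)), -1)), Mul(-13309, Rational(-1, 39966))) = Add(Mul(Mul(Rational(1, 3), Pow(Rational(5905, 2), -1), -187), Pow(Rational(25853, 22232), -1)), Rational(13309, 39966)) = Add(Mul(Mul(Rational(1, 3), Rational(2, 5905), -187), Rational(22232, 25853)), Rational(13309, 39966)) = Add(Mul(Rational(-374, 17715), Rational(22232, 25853)), Rational(13309, 39966)) = Add(Rational(-8314768, 457985895), Rational(13309, 39966)) = Rational(640336250963, 2033762697730)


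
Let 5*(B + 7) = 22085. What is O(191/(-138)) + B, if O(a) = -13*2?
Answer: 4384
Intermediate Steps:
O(a) = -26
B = 4410 (B = -7 + (⅕)*22085 = -7 + 4417 = 4410)
O(191/(-138)) + B = -26 + 4410 = 4384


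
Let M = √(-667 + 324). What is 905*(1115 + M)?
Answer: 1009075 + 6335*I*√7 ≈ 1.0091e+6 + 16761.0*I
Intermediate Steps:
M = 7*I*√7 (M = √(-343) = 7*I*√7 ≈ 18.52*I)
905*(1115 + M) = 905*(1115 + 7*I*√7) = 1009075 + 6335*I*√7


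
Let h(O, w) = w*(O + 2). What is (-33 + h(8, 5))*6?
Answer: 102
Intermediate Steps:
h(O, w) = w*(2 + O)
(-33 + h(8, 5))*6 = (-33 + 5*(2 + 8))*6 = (-33 + 5*10)*6 = (-33 + 50)*6 = 17*6 = 102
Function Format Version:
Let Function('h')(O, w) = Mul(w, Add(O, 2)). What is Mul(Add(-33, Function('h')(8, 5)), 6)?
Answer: 102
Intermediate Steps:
Function('h')(O, w) = Mul(w, Add(2, O))
Mul(Add(-33, Function('h')(8, 5)), 6) = Mul(Add(-33, Mul(5, Add(2, 8))), 6) = Mul(Add(-33, Mul(5, 10)), 6) = Mul(Add(-33, 50), 6) = Mul(17, 6) = 102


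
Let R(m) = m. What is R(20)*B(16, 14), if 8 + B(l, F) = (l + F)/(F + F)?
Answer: -970/7 ≈ -138.57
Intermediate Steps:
B(l, F) = -8 + (F + l)/(2*F) (B(l, F) = -8 + (l + F)/(F + F) = -8 + (F + l)/((2*F)) = -8 + (F + l)*(1/(2*F)) = -8 + (F + l)/(2*F))
R(20)*B(16, 14) = 20*((½)*(16 - 15*14)/14) = 20*((½)*(1/14)*(16 - 210)) = 20*((½)*(1/14)*(-194)) = 20*(-97/14) = -970/7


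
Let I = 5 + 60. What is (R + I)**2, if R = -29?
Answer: 1296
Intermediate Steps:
I = 65
(R + I)**2 = (-29 + 65)**2 = 36**2 = 1296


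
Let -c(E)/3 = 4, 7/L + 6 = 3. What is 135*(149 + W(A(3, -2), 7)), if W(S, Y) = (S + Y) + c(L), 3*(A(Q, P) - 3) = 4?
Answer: 20025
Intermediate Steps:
L = -7/3 (L = 7/(-6 + 3) = 7/(-3) = 7*(-⅓) = -7/3 ≈ -2.3333)
A(Q, P) = 13/3 (A(Q, P) = 3 + (⅓)*4 = 3 + 4/3 = 13/3)
c(E) = -12 (c(E) = -3*4 = -12)
W(S, Y) = -12 + S + Y (W(S, Y) = (S + Y) - 12 = -12 + S + Y)
135*(149 + W(A(3, -2), 7)) = 135*(149 + (-12 + 13/3 + 7)) = 135*(149 - ⅔) = 135*(445/3) = 20025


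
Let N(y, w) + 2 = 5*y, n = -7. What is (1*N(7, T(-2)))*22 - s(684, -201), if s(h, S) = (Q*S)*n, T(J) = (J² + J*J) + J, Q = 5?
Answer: -6309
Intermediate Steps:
T(J) = J + 2*J² (T(J) = (J² + J²) + J = 2*J² + J = J + 2*J²)
s(h, S) = -35*S (s(h, S) = (5*S)*(-7) = -35*S)
N(y, w) = -2 + 5*y
(1*N(7, T(-2)))*22 - s(684, -201) = (1*(-2 + 5*7))*22 - (-35)*(-201) = (1*(-2 + 35))*22 - 1*7035 = (1*33)*22 - 7035 = 33*22 - 7035 = 726 - 7035 = -6309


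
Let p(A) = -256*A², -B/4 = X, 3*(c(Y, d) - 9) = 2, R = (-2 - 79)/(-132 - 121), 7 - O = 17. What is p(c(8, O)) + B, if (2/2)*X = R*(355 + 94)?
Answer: -55779172/2277 ≈ -24497.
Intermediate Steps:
O = -10 (O = 7 - 1*17 = 7 - 17 = -10)
R = 81/253 (R = -81/(-253) = -81*(-1/253) = 81/253 ≈ 0.32016)
c(Y, d) = 29/3 (c(Y, d) = 9 + (⅓)*2 = 9 + ⅔ = 29/3)
X = 36369/253 (X = 81*(355 + 94)/253 = (81/253)*449 = 36369/253 ≈ 143.75)
B = -145476/253 (B = -4*36369/253 = -145476/253 ≈ -575.00)
p(c(8, O)) + B = -256*(29/3)² - 145476/253 = -256*841/9 - 145476/253 = -215296/9 - 145476/253 = -55779172/2277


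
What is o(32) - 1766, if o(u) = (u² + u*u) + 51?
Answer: 333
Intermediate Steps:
o(u) = 51 + 2*u² (o(u) = (u² + u²) + 51 = 2*u² + 51 = 51 + 2*u²)
o(32) - 1766 = (51 + 2*32²) - 1766 = (51 + 2*1024) - 1766 = (51 + 2048) - 1766 = 2099 - 1766 = 333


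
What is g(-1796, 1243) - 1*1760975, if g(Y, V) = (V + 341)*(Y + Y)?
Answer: -7450703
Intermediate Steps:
g(Y, V) = 2*Y*(341 + V) (g(Y, V) = (341 + V)*(2*Y) = 2*Y*(341 + V))
g(-1796, 1243) - 1*1760975 = 2*(-1796)*(341 + 1243) - 1*1760975 = 2*(-1796)*1584 - 1760975 = -5689728 - 1760975 = -7450703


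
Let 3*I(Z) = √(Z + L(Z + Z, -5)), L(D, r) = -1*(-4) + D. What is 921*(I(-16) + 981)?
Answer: 903501 + 614*I*√11 ≈ 9.035e+5 + 2036.4*I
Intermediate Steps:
L(D, r) = 4 + D
I(Z) = √(4 + 3*Z)/3 (I(Z) = √(Z + (4 + (Z + Z)))/3 = √(Z + (4 + 2*Z))/3 = √(4 + 3*Z)/3)
921*(I(-16) + 981) = 921*(√(4 + 3*(-16))/3 + 981) = 921*(√(4 - 48)/3 + 981) = 921*(√(-44)/3 + 981) = 921*((2*I*√11)/3 + 981) = 921*(2*I*√11/3 + 981) = 921*(981 + 2*I*√11/3) = 903501 + 614*I*√11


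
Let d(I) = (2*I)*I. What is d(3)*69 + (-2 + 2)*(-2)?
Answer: 1242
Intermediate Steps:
d(I) = 2*I²
d(3)*69 + (-2 + 2)*(-2) = (2*3²)*69 + (-2 + 2)*(-2) = (2*9)*69 + 0*(-2) = 18*69 + 0 = 1242 + 0 = 1242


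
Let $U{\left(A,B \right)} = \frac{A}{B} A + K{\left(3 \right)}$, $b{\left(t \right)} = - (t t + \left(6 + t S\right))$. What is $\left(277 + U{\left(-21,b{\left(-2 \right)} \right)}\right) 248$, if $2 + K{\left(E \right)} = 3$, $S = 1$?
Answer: $55273$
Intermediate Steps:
$K{\left(E \right)} = 1$ ($K{\left(E \right)} = -2 + 3 = 1$)
$b{\left(t \right)} = -6 - t - t^{2}$ ($b{\left(t \right)} = - (t t + \left(6 + t 1\right)) = - (t^{2} + \left(6 + t\right)) = - (6 + t + t^{2}) = -6 - t - t^{2}$)
$U{\left(A,B \right)} = 1 + \frac{A^{2}}{B}$ ($U{\left(A,B \right)} = \frac{A}{B} A + 1 = \frac{A^{2}}{B} + 1 = 1 + \frac{A^{2}}{B}$)
$\left(277 + U{\left(-21,b{\left(-2 \right)} \right)}\right) 248 = \left(277 + \frac{\left(-6 - -2 - \left(-2\right)^{2}\right) + \left(-21\right)^{2}}{-6 - -2 - \left(-2\right)^{2}}\right) 248 = \left(277 + \frac{\left(-6 + 2 - 4\right) + 441}{-6 + 2 - 4}\right) 248 = \left(277 + \frac{-8 + 441}{-8}\right) 248 = \left(277 - \frac{433}{8}\right) 248 = \frac{1783}{8} \cdot 248 = 55273$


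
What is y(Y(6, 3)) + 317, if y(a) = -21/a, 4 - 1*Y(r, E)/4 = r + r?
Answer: 10165/32 ≈ 317.66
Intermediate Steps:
Y(r, E) = 16 - 8*r (Y(r, E) = 16 - 4*(r + r) = 16 - 8*r)
y(Y(6, 3)) + 317 = -21/(16 - 8*6) + 317 = -21/(16 - 48) + 317 = -21/(-32) + 317 = -21*(-1/32) + 317 = 21/32 + 317 = 10165/32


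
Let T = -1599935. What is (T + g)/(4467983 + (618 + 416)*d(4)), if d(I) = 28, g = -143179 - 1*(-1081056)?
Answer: -662058/4496935 ≈ -0.14722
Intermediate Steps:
g = 937877 (g = -143179 + 1081056 = 937877)
(T + g)/(4467983 + (618 + 416)*d(4)) = (-1599935 + 937877)/(4467983 + (618 + 416)*28) = -662058/(4467983 + 1034*28) = -662058/(4467983 + 28952) = -662058/4496935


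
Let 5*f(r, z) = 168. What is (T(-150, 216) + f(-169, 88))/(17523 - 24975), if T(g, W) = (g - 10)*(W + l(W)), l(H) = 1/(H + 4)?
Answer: 474748/102465 ≈ 4.6333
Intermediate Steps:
f(r, z) = 168/5 (f(r, z) = (⅕)*168 = 168/5)
l(H) = 1/(4 + H)
T(g, W) = (-10 + g)*(W + 1/(4 + W)) (T(g, W) = (g - 10)*(W + 1/(4 + W)) = (-10 + g)*(W + 1/(4 + W)))
(T(-150, 216) + f(-169, 88))/(17523 - 24975) = ((-10 - 150 + 216*(-10 - 150)*(4 + 216))/(4 + 216) + 168/5)/(17523 - 24975) = ((-10 - 150 + 216*(-160)*220)/220 + 168/5)/(-7452) = ((-10 - 150 - 7603200)/220 + 168/5)*(-1/7452) = ((1/220)*(-7603360) + 168/5)*(-1/7452) = (-380168/11 + 168/5)*(-1/7452) = -1898992/55*(-1/7452) = 474748/102465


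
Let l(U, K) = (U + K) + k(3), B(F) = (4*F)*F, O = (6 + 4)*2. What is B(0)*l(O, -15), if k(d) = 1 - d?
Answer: 0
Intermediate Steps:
O = 20 (O = 10*2 = 20)
B(F) = 4*F**2
l(U, K) = -2 + K + U (l(U, K) = (U + K) + (1 - 1*3) = (K + U) + (1 - 3) = (K + U) - 2 = -2 + K + U)
B(0)*l(O, -15) = (4*0**2)*(-2 - 15 + 20) = (4*0)*3 = 0*3 = 0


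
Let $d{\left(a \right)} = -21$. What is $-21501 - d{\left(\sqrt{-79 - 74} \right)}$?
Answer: $-21480$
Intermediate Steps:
$-21501 - d{\left(\sqrt{-79 - 74} \right)} = -21501 - -21 = -21501 + 21 = -21480$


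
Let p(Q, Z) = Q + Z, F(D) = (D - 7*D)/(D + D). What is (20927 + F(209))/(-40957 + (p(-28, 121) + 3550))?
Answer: -10462/18657 ≈ -0.56075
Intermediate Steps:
F(D) = -3 (F(D) = (-6*D)/((2*D)) = (-6*D)*(1/(2*D)) = -3)
(20927 + F(209))/(-40957 + (p(-28, 121) + 3550)) = (20927 - 3)/(-40957 + ((-28 + 121) + 3550)) = 20924/(-40957 + (93 + 3550)) = 20924/(-40957 + 3643) = 20924/(-37314) = 20924*(-1/37314) = -10462/18657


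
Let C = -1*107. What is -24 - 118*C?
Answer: 12602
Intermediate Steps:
C = -107
-24 - 118*C = -24 - 118*(-107) = -24 + 12626 = 12602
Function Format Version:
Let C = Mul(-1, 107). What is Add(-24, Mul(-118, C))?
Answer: 12602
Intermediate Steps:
C = -107
Add(-24, Mul(-118, C)) = Add(-24, Mul(-118, -107)) = Add(-24, 12626) = 12602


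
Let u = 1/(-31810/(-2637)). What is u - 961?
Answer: -30566773/31810 ≈ -960.92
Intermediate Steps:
u = 2637/31810 (u = 1/(-31810*(-1/2637)) = 1/(31810/2637) = 2637/31810 ≈ 0.082898)
u - 961 = 2637/31810 - 961 = -30566773/31810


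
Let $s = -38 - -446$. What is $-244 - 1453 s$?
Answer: $-593068$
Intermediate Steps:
$s = 408$ ($s = -38 + 446 = 408$)
$-244 - 1453 s = -244 - 592824 = -593068$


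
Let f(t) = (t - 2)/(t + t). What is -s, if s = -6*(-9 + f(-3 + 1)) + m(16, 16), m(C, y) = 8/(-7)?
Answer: -328/7 ≈ -46.857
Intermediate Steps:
f(t) = (-2 + t)/(2*t) (f(t) = (-2 + t)/((2*t)) = (-2 + t)*(1/(2*t)) = (-2 + t)/(2*t))
m(C, y) = -8/7 (m(C, y) = 8*(-1/7) = -8/7)
s = 328/7 (s = -6*(-9 + (-2 + (-3 + 1))/(2*(-3 + 1))) - 8/7 = -6*(-9 + (1/2)*(-2 - 2)/(-2)) - 8/7 = -6*(-9 + (1/2)*(-1/2)*(-4)) - 8/7 = -6*(-9 + 1) - 8/7 = -6*(-8) - 8/7 = 48 - 8/7 = 328/7 ≈ 46.857)
-s = -1*328/7 = -328/7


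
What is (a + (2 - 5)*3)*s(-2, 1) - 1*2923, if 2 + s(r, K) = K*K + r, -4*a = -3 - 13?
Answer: -2908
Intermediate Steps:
a = 4 (a = -(-3 - 13)/4 = -¼*(-16) = 4)
s(r, K) = -2 + r + K² (s(r, K) = -2 + (K*K + r) = -2 + (K² + r) = -2 + (r + K²) = -2 + r + K²)
(a + (2 - 5)*3)*s(-2, 1) - 1*2923 = (4 + (2 - 5)*3)*(-2 - 2 + 1²) - 1*2923 = (4 - 3*3)*(-2 - 2 + 1) - 2923 = (4 - 9)*(-3) - 2923 = -5*(-3) - 2923 = 15 - 2923 = -2908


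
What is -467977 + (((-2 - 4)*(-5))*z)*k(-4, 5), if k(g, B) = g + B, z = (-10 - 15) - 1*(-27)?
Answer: -467917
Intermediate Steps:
z = 2 (z = -25 + 27 = 2)
k(g, B) = B + g
-467977 + (((-2 - 4)*(-5))*z)*k(-4, 5) = -467977 + (((-2 - 4)*(-5))*2)*(5 - 4) = -467977 + (-6*(-5)*2)*1 = -467977 + (30*2)*1 = -467977 + 60*1 = -467977 + 60 = -467917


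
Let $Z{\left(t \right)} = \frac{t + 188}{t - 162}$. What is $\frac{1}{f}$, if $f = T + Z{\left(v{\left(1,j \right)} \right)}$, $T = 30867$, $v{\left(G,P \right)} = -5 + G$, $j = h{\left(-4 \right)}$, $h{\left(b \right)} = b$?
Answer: $\frac{83}{2561869} \approx 3.2398 \cdot 10^{-5}$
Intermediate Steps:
$j = -4$
$Z{\left(t \right)} = \frac{188 + t}{-162 + t}$
$f = \frac{2561869}{83}$ ($f = 30867 + \frac{188 + \left(-5 + 1\right)}{-162 + \left(-5 + 1\right)} = 30867 + \frac{188 - 4}{-162 - 4} = 30867 + \frac{1}{-166} \cdot 184 = 30867 - \frac{92}{83} = \frac{2561869}{83} \approx 30866.0$)
$\frac{1}{f} = \frac{1}{\frac{2561869}{83}} = \frac{83}{2561869}$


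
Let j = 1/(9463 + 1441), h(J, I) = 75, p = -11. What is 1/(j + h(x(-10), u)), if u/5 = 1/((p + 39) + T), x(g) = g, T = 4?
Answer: 10904/817801 ≈ 0.013333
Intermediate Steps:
u = 5/32 (u = 5/((-11 + 39) + 4) = 5/(28 + 4) = 5/32 ≈ 0.15625)
j = 1/10904 ≈ 9.1709e-5
1/(j + h(x(-10), u)) = 1/(1/10904 + 75) = 1/(817801/10904) = 10904/817801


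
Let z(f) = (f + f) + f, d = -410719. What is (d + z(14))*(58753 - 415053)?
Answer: 146324215100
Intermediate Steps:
z(f) = 3*f (z(f) = 2*f + f = 3*f)
(d + z(14))*(58753 - 415053) = (-410719 + 3*14)*(58753 - 415053) = (-410719 + 42)*(-356300) = -410677*(-356300) = 146324215100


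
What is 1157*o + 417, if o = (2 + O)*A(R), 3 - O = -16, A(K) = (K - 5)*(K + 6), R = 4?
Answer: -242553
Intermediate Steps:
A(K) = (-5 + K)*(6 + K)
O = 19 (O = 3 - 1*(-16) = 3 + 16 = 19)
o = -210 (o = (2 + 19)*(-30 + 4 + 4²) = 21*(-30 + 4 + 16) = 21*(-10) = -210)
1157*o + 417 = 1157*(-210) + 417 = -242970 + 417 = -242553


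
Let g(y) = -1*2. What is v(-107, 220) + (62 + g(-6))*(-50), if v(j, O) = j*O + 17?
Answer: -26523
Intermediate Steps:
g(y) = -2
v(j, O) = 17 + O*j (v(j, O) = O*j + 17 = 17 + O*j)
v(-107, 220) + (62 + g(-6))*(-50) = (17 + 220*(-107)) + (62 - 2)*(-50) = (17 - 23540) + 60*(-50) = -23523 - 3000 = -26523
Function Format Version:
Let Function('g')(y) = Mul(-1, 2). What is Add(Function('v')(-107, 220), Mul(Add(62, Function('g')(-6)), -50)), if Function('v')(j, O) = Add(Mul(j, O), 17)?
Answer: -26523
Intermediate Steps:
Function('g')(y) = -2
Function('v')(j, O) = Add(17, Mul(O, j)) (Function('v')(j, O) = Add(Mul(O, j), 17) = Add(17, Mul(O, j)))
Add(Function('v')(-107, 220), Mul(Add(62, Function('g')(-6)), -50)) = Add(Add(17, Mul(220, -107)), Mul(Add(62, -2), -50)) = Add(Add(17, -23540), Mul(60, -50)) = Add(-23523, -3000) = -26523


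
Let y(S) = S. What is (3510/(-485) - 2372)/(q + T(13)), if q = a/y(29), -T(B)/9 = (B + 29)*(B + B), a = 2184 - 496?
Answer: 3346397/13741214 ≈ 0.24353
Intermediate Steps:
a = 1688
T(B) = -18*B*(29 + B) (T(B) = -9*(B + 29)*(B + B) = -9*(29 + B)*2*B = -18*B*(29 + B))
q = 1688/29 ≈ 58.207
(3510/(-485) - 2372)/(q + T(13)) = (3510/(-485) - 2372)/(1688/29 - 18*13*(29 + 13)) = (3510*(-1/485) - 2372)/(1688/29 - 18*13*42) = (-702/97 - 2372)/(1688/29 - 9828) = -230786/(97*(-283324/29)) = -230786/97*(-29/283324) = 3346397/13741214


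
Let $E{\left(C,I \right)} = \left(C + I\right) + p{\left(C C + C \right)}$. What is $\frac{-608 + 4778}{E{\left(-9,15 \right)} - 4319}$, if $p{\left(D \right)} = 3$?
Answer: $- \frac{417}{431} \approx -0.96752$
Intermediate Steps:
$E{\left(C,I \right)} = 3 + C + I$ ($E{\left(C,I \right)} = \left(C + I\right) + 3 = 3 + C + I$)
$\frac{-608 + 4778}{E{\left(-9,15 \right)} - 4319} = \frac{-608 + 4778}{\left(3 - 9 + 15\right) - 4319} = \frac{4170}{9 - 4319} = \frac{4170}{-4310} = 4170 \left(- \frac{1}{4310}\right) = - \frac{417}{431}$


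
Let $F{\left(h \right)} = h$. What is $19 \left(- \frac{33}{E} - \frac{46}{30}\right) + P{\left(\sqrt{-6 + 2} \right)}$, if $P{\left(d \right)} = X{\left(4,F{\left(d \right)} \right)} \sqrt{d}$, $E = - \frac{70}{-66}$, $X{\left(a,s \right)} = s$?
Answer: $- \frac{65342}{105} + 2 i \approx -622.3 + 2.0 i$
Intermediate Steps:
$E = \frac{35}{33}$ ($E = \left(-70\right) \left(- \frac{1}{66}\right) = \frac{35}{33} \approx 1.0606$)
$P{\left(d \right)} = d^{\frac{3}{2}}$ ($P{\left(d \right)} = d \sqrt{d} = d^{\frac{3}{2}}$)
$19 \left(- \frac{33}{E} - \frac{46}{30}\right) + P{\left(\sqrt{-6 + 2} \right)} = 19 \left(- \frac{33}{\frac{35}{33}} - \frac{46}{30}\right) + \left(\sqrt{-6 + 2}\right)^{\frac{3}{2}} = 19 \left(\left(-33\right) \frac{33}{35} - \frac{23}{15}\right) + \left(\sqrt{-4}\right)^{\frac{3}{2}} = 19 \left(- \frac{1089}{35} - \frac{23}{15}\right) + \left(2 i\right)^{\frac{3}{2}} = 19 \left(- \frac{3428}{105}\right) + \left(1 + i\right)^{3} = - \frac{65132}{105} + \left(1 + i\right)^{3}$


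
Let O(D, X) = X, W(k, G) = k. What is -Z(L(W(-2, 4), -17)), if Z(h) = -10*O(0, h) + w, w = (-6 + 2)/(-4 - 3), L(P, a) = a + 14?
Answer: -214/7 ≈ -30.571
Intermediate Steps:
L(P, a) = 14 + a
w = 4/7 (w = -4/(-7) = -4*(-⅐) = 4/7 ≈ 0.57143)
Z(h) = 4/7 - 10*h (Z(h) = -10*h + 4/7 = 4/7 - 10*h)
-Z(L(W(-2, 4), -17)) = -(4/7 - 10*(14 - 17)) = -(4/7 - 10*(-3)) = -(4/7 + 30) = -1*214/7 = -214/7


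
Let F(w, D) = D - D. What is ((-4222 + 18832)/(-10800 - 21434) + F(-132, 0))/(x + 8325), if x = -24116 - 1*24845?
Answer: 7305/654930412 ≈ 1.1154e-5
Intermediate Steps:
x = -48961 (x = -24116 - 24845 = -48961)
F(w, D) = 0
((-4222 + 18832)/(-10800 - 21434) + F(-132, 0))/(x + 8325) = ((-4222 + 18832)/(-10800 - 21434) + 0)/(-48961 + 8325) = (14610/(-32234) + 0)/(-40636) = (14610*(-1/32234) + 0)*(-1/40636) = (-7305/16117 + 0)*(-1/40636) = -7305/16117*(-1/40636) = 7305/654930412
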